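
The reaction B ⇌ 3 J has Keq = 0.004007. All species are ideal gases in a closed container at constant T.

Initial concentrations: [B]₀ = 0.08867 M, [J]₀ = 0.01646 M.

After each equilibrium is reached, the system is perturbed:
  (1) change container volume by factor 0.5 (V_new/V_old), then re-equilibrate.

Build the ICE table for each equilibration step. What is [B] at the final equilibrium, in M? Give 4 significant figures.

[B]_eq = 0.1596 M

Q₀ = 5.0294e-05 vs Keq = 0.004007 ⇒ Q<K, forward
Step 1:
                  B         J
  I         0.08867   0.01646
  C        -0.01655   0.04965
  E         0.07212   0.06611
  solve Keq expr → x = 0.01655; check Q = 0.004007
Then change container volume by factor 0.5 (V_new/V_old).
Step 2:
                  B         J
  I          0.1442    0.1322
  C         0.01536  -0.04607
  E          0.1596   0.08615
  solve Keq expr → x = -0.01536; check Q = 0.004007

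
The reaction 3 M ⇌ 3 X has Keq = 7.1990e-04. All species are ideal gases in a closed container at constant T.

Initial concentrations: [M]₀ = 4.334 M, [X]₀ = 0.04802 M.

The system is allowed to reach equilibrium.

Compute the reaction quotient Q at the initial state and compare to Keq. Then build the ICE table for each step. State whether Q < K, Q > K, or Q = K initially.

Q₀ = 1.3602e-06; Q < K (proceeds forward)

Q₀ = 1.3602e-06 vs Keq = 7.1990e-04 ⇒ Q<K, forward
Step 1:
                  M         X
  Initial     4.334   0.04802
  Change    -0.3124    0.3124
  Equil       4.022    0.3604
  solve Keq expr → x = 0.1041; check Q = 7.1990e-04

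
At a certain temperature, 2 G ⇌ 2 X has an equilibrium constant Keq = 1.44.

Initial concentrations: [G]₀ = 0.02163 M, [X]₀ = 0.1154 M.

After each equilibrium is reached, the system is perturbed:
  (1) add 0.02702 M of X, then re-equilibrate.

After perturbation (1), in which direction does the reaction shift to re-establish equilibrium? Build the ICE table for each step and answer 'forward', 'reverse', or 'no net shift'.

Q₀ = 28.46 vs Keq = 1.44 ⇒ Q>K, reverse
Step 1:
                    G           X
  Initial     0.02163      0.1154
  Change      0.04066    -0.04066
  Equil       0.06229     0.07474
  solve Keq expr → x = -0.02033; check Q = 1.44
Then add 0.02702 M of X.
Step 2:
                    G           X
  Initial     0.06229      0.1018
  Change      0.01228    -0.01228
  Equil       0.07457     0.08948
  solve Keq expr → x = -0.006141; check Q = 1.44

Direction: reverse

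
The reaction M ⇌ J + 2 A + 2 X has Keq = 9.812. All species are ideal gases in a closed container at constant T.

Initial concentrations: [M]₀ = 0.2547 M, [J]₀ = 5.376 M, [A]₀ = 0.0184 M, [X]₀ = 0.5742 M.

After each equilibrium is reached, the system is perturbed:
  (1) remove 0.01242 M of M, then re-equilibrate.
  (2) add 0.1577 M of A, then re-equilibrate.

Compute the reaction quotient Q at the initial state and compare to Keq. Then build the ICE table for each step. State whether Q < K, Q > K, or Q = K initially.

Q₀ = 0.002356; Q < K (proceeds forward)

Q₀ = 0.002356 vs Keq = 9.812 ⇒ Q<K, forward
Step 1:
                    M           J           A           X
  I            0.2547       5.376      0.0184      0.5742
  C           -0.1819      0.1819      0.3638      0.3638
  E            0.0728       5.558      0.3822       0.938
  solve Keq expr → x = 0.1819; check Q = 9.812
Then remove 0.01242 M of M.
Step 2:
                    M           J           A           X
  I           0.06038       5.558      0.3822       0.938
  C          0.006056   -0.006056    -0.01211    -0.01211
  E           0.06644       5.552      0.3701      0.9259
  solve Keq expr → x = -0.006056; check Q = 9.812
Then add 0.1577 M of A.
Step 3:
                    M           J           A           X
  I           0.06644       5.552      0.5278      0.9259
  C           0.02817    -0.02817    -0.05634    -0.05634
  E           0.09461       5.524      0.4714      0.8695
  solve Keq expr → x = -0.02817; check Q = 9.812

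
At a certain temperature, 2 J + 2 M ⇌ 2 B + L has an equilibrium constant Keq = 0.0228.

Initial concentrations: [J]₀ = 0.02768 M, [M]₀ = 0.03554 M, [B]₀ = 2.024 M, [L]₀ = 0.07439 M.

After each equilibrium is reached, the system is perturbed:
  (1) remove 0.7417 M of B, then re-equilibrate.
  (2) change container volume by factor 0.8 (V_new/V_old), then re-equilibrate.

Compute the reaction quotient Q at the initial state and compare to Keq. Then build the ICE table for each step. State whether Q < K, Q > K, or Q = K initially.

Q₀ = 3.1490e+05 vs Keq = 0.0228 ⇒ Q>K, reverse
Step 1:
                  J         M         B         L
  Initial   0.02768   0.03554     2.024   0.07439
  Change     0.1488    0.1488   -0.1488  -0.07438
  Equil      0.1764    0.1843     1.875 6.8569e-06
  solve Keq expr → x = -0.07438; check Q = 0.0228
Then remove 0.7417 M of B.
Step 2:
                  J         M         B         L
  Initial    0.1764    0.1843     1.134 6.8569e-06
  Change  -2.3797e-05 -2.3797e-05 2.3797e-05 1.1898e-05
  Equil      0.1764    0.1843     1.134 1.8755e-05
  solve Keq expr → x = 1.1898e-05; check Q = 0.0228
Then change container volume by factor 0.8 (V_new/V_old).
Step 3:
                  J         M         B         L
  Initial    0.2205    0.2304     1.417 2.3444e-05
  Change  -1.1709e-05 -1.1709e-05 1.1709e-05 5.8545e-06
  Equil      0.2205    0.2303     1.417 2.9299e-05
  solve Keq expr → x = 5.8545e-06; check Q = 0.0228

Q₀ = 3.1490e+05; Q > K (proceeds reverse)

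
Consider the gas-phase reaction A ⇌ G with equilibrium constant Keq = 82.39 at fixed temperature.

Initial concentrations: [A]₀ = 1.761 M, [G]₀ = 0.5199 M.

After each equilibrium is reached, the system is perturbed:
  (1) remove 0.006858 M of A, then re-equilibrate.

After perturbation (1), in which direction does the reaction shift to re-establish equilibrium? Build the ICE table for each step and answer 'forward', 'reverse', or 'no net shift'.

Q₀ = 0.2952 vs Keq = 82.39 ⇒ Q<K, forward
Step 1:
                  A         G
  init        1.761    0.5199
  Δ          -1.734     1.734
  eq        0.02735     2.254
  solve Keq expr → x = 1.734; check Q = 82.39
Then remove 0.006858 M of A.
Step 2:
                  A         G
  init      0.02049     2.254
  Δ        0.006776 -0.006776
  eq        0.02727     2.247
  solve Keq expr → x = -0.006776; check Q = 82.39

Direction: reverse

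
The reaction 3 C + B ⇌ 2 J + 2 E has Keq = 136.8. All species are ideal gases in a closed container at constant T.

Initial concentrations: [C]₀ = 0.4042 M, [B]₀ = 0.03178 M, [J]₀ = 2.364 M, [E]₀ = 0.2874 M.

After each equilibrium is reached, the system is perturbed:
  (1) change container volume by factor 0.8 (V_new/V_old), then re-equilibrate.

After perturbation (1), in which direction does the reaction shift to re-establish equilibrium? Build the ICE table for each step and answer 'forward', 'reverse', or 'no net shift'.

Direction: no net shift

Q₀ = 220 vs Keq = 136.8 ⇒ Q>K, reverse
Step 1:
                  C         B         J         E
  I          0.4042   0.03178     2.364    0.2874
  C         0.02157  0.007192  -0.01438  -0.01438
  E          0.4258   0.03897      2.35     0.273
  solve Keq expr → x = -0.007192; check Q = 136.8
Then change container volume by factor 0.8 (V_new/V_old).
Step 2:
                  C         B         J         E
  I          0.5322   0.04871     2.937    0.3413
  C               0         0         0         0
  E          0.5322   0.04871     2.937    0.3413
  solve Keq expr → x = 0; check Q = 136.8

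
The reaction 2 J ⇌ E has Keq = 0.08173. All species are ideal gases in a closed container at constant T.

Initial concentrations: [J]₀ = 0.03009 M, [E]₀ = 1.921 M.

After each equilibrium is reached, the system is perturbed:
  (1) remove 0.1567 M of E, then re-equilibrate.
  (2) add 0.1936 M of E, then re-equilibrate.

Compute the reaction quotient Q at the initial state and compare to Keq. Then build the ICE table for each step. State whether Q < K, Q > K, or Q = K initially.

Q₀ = 2122 vs Keq = 0.08173 ⇒ Q>K, reverse
Step 1:
                   J          E
  I          0.03009      1.921
  C             2.66      -1.33
  E             2.69     0.5912
  solve Keq expr → x = -1.33; check Q = 0.08173
Then remove 0.1567 M of E.
Step 2:
                   J          E
  I             2.69     0.4345
  C          -0.1693    0.08463
  E             2.52     0.5192
  solve Keq expr → x = 0.08463; check Q = 0.08173
Then add 0.1936 M of E.
Step 3:
                   J          E
  I             2.52     0.7128
  C           0.2084    -0.1042
  E            2.729     0.6086
  solve Keq expr → x = -0.1042; check Q = 0.08173

Q₀ = 2122; Q > K (proceeds reverse)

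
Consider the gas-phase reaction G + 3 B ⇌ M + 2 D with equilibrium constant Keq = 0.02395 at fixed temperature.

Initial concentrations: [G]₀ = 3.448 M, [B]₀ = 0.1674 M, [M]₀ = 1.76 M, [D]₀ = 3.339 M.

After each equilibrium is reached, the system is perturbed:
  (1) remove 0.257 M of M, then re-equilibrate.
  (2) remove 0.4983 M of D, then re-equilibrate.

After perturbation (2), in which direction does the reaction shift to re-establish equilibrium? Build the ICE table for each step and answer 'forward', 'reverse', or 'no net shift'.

Direction: forward

Q₀ = 1213 vs Keq = 0.02395 ⇒ Q>K, reverse
Step 1:
                  G         B         M         D
  init        3.448    0.1674      1.76     3.339
  Δ          0.8738     2.621   -0.8738    -1.748
  eq          4.322     2.789    0.8862     1.591
  solve Keq expr → x = -0.8738; check Q = 0.02395
Then remove 0.257 M of M.
Step 2:
                  G         B         M         D
  init        4.322     2.789    0.6292     1.591
  Δ        -0.04554   -0.1366   0.04554   0.09108
  eq          4.276     2.652    0.6748     1.683
  solve Keq expr → x = 0.04554; check Q = 0.02395
Then remove 0.4983 M of D.
Step 3:
                  G         B         M         D
  init        4.276     2.652    0.6748     1.184
  Δ        -0.08405   -0.2521   0.08405    0.1681
  eq          4.192       2.4    0.7588     1.352
  solve Keq expr → x = 0.08405; check Q = 0.02395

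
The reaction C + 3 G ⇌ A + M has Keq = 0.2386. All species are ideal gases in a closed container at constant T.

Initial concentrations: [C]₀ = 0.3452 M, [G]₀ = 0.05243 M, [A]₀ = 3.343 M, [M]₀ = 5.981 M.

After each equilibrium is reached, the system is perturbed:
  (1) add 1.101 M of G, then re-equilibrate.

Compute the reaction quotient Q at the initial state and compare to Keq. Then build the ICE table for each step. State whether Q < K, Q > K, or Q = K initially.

Q₀ = 4.0188e+05; Q > K (proceeds reverse)

Q₀ = 4.0188e+05 vs Keq = 0.2386 ⇒ Q>K, reverse
Step 1:
                   C          G          A          M
  I           0.3452    0.05243      3.343      5.981
  C            1.058      3.174     -1.058     -1.058
  E            1.403      3.227      2.285      4.923
  solve Keq expr → x = -1.058; check Q = 0.2386
Then add 1.101 M of G.
Step 2:
                   C          G          A          M
  I            1.403      4.328      2.285      4.923
  C          -0.2399    -0.7198     0.2399     0.2399
  E            1.163      3.608      2.525      5.163
  solve Keq expr → x = 0.2399; check Q = 0.2386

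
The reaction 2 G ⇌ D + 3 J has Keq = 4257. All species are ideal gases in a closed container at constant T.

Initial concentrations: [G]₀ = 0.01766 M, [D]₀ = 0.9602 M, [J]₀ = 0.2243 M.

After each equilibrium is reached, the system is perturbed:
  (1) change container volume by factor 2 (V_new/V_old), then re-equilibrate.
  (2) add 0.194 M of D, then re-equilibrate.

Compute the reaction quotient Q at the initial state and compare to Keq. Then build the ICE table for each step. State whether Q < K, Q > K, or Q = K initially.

Q₀ = 34.74; Q < K (proceeds forward)

Q₀ = 34.74 vs Keq = 4257 ⇒ Q<K, forward
Step 1:
                   G          D          J
  init       0.01766     0.9602     0.2243
  Δ          -0.0158   0.007899     0.0237
  eq        0.001862     0.9681      0.248
  solve Keq expr → x = 0.007899; check Q = 4257
Then change container volume by factor 2 (V_new/V_old).
Step 2:
                   G          D          J
  init    9.3121e-04      0.484      0.124
  Δ       -4.6159e-04 2.3079e-04 6.9238e-04
  eq      4.6962e-04     0.4843     0.1247
  solve Keq expr → x = 2.3079e-04; check Q = 4257
Then add 0.194 M of D.
Step 3:
                   G          D          J
  init    4.6962e-04     0.6783     0.1247
  Δ       8.5287e-05 -4.2644e-05 -1.2793e-04
  eq      5.5491e-04     0.6782     0.1246
  solve Keq expr → x = -4.2644e-05; check Q = 4257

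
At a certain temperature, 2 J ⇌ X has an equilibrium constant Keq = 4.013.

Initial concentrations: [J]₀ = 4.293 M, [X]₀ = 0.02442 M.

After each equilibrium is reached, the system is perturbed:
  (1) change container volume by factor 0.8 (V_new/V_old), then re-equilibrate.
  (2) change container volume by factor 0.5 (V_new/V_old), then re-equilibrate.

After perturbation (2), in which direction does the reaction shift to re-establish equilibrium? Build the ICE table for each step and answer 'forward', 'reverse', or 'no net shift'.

Direction: forward

Q₀ = 0.001325 vs Keq = 4.013 ⇒ Q<K, forward
Step 1:
                   J          X
  I            4.293    0.02442
  C           -3.617      1.809
  E           0.6758      1.833
  solve Keq expr → x = 1.809; check Q = 4.013
Then change container volume by factor 0.8 (V_new/V_old).
Step 2:
                   J          X
  I           0.8448      2.291
  C         -0.08242    0.04121
  E           0.7624      2.332
  solve Keq expr → x = 0.04121; check Q = 4.013
Then change container volume by factor 0.5 (V_new/V_old).
Step 3:
                   J          X
  I            1.525      4.665
  C          -0.4225     0.2112
  E            1.102      4.876
  solve Keq expr → x = 0.2112; check Q = 4.013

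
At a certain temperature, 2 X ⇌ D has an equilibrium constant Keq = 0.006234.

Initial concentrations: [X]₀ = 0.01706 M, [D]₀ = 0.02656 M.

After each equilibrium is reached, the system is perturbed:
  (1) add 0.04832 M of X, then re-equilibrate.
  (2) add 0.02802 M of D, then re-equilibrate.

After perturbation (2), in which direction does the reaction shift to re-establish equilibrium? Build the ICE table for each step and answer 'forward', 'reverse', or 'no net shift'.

Q₀ = 91.26 vs Keq = 0.006234 ⇒ Q>K, reverse
Step 1:
                  X         D
  I         0.01706   0.02656
  C         0.05306  -0.02653
  E         0.07012 3.0650e-05
  solve Keq expr → x = -0.02653; check Q = 0.006234
Then add 0.04832 M of X.
Step 2:
                  X         D
  I          0.1184 3.0650e-05
  C       -1.1326e-04 5.6631e-05
  E          0.1183 8.7282e-05
  solve Keq expr → x = 5.6631e-05; check Q = 0.006234
Then add 0.02802 M of D.
Step 3:
                  X         D
  I          0.1183   0.02811
  C         0.05584  -0.02792
  E          0.1742 1.8909e-04
  solve Keq expr → x = -0.02792; check Q = 0.006234

Direction: reverse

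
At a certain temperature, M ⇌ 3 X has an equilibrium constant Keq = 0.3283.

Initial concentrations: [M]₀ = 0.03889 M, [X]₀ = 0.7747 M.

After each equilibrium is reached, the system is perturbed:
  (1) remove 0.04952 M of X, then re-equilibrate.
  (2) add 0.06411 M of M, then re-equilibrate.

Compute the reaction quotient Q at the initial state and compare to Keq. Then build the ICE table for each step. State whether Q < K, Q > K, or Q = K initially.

Q₀ = 11.96 vs Keq = 0.3283 ⇒ Q>K, reverse
Step 1:
                   M          X
  Initial    0.03889     0.7747
  Change      0.1309    -0.3927
  Equil       0.1698      0.382
  solve Keq expr → x = -0.1309; check Q = 0.3283
Then remove 0.04952 M of X.
Step 2:
                   M          X
  Initial     0.1698     0.3325
  Change    -0.01313     0.0394
  Equil       0.1567     0.3719
  solve Keq expr → x = 0.01313; check Q = 0.3283
Then add 0.06411 M of M.
Step 3:
                   M          X
  Initial     0.2208     0.3719
  Change    -0.01237    0.03711
  Equil       0.2084      0.409
  solve Keq expr → x = 0.01237; check Q = 0.3283

Q₀ = 11.96; Q > K (proceeds reverse)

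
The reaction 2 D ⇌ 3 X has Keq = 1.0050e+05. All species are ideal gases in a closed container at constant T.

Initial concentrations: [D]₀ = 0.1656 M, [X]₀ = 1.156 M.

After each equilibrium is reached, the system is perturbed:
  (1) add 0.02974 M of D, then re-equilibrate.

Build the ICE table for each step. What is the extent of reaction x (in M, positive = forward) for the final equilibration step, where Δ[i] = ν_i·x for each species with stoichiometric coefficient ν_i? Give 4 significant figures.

x = 0.01475 M

Q₀ = 56.33 vs Keq = 1.0050e+05 ⇒ Q<K, forward
Step 1:
                  D         X
  init       0.1656     1.156
  Δ         -0.1604    0.2406
  eq       0.005206     1.397
  solve Keq expr → x = 0.0802; check Q = 1.0050e+05
Then add 0.02974 M of D.
Step 2:
                  D         X
  init      0.03495     1.397
  Δ        -0.02949   0.04424
  eq       0.005456     1.441
  solve Keq expr → x = 0.01475; check Q = 1.0050e+05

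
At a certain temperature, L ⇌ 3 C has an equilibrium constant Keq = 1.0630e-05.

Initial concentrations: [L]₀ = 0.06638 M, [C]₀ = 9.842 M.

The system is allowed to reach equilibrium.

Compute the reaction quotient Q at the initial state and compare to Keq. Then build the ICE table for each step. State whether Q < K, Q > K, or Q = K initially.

Q₀ = 1.4362e+04; Q > K (proceeds reverse)

Q₀ = 1.4362e+04 vs Keq = 1.0630e-05 ⇒ Q>K, reverse
Step 1:
                    L           C
  I           0.06638       9.842
  C              3.27      -9.809
  E             3.336     0.03285
  solve Keq expr → x = -3.27; check Q = 1.0630e-05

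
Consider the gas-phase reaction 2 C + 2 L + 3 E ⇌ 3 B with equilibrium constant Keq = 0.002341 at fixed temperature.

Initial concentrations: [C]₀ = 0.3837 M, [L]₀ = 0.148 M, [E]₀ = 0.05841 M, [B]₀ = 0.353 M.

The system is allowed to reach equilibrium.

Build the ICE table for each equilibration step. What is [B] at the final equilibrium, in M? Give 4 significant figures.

Q₀ = 6.8447e+04 vs Keq = 0.002341 ⇒ Q>K, reverse
Step 1:
                   C          L          E          B
  I           0.3837      0.148    0.05841      0.353
  C           0.2225     0.2225     0.3338    -0.3338
  E           0.6062     0.3705     0.3922    0.01924
  solve Keq expr → x = -0.1113; check Q = 0.002341

[B]_eq = 0.01924 M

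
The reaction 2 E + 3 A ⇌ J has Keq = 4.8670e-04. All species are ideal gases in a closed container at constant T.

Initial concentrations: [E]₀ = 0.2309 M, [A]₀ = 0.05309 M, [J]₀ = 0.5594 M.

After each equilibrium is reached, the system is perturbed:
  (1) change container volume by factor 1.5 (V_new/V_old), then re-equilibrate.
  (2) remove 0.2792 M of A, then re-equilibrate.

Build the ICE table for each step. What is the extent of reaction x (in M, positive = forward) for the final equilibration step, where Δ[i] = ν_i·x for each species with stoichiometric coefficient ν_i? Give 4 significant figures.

Q₀ = 7.0119e+04 vs Keq = 4.8670e-04 ⇒ Q>K, reverse
Step 1:
                    E           A           J
  Initial      0.2309     0.05309      0.5594
  Change         1.11       1.665      -0.555
  Equil         1.341       1.718    0.004437
  solve Keq expr → x = -0.555; check Q = 4.8670e-04
Then change container volume by factor 1.5 (V_new/V_old).
Step 2:
                    E           A           J
  Initial      0.8939       1.145    0.002958
  Change     0.004713    0.007069   -0.002356
  Equil        0.8986       1.152  6.0144e-04
  solve Keq expr → x = -0.002356; check Q = 4.8670e-04
Then remove 0.2792 M of A.
Step 3:
                    E           A           J
  Initial      0.8986      0.8732  6.0144e-04
  Change   6.7696e-04    0.001015 -3.3848e-04
  Equil        0.8993      0.8742  2.6296e-04
  solve Keq expr → x = -3.3848e-04; check Q = 4.8670e-04

x = -3.3848e-04 M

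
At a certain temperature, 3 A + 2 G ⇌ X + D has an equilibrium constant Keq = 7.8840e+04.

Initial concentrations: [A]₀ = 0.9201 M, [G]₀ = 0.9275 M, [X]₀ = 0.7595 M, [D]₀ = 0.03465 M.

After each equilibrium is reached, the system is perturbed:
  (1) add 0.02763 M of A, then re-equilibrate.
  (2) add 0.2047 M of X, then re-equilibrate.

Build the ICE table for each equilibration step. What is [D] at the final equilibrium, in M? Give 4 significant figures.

[D]_eq = 0.3381 M

Q₀ = 0.03927 vs Keq = 7.8840e+04 ⇒ Q<K, forward
Step 1:
                    A           G           X           D
  init         0.9201      0.9275      0.7595     0.03465
  Δ           -0.8862     -0.5908      0.2954      0.2954
  eq           0.0339      0.3367       1.055      0.3301
  solve Keq expr → x = 0.2954; check Q = 7.8840e+04
Then add 0.02763 M of A.
Step 2:
                    A           G           X           D
  init        0.06153      0.3367       1.055      0.3301
  Δ          -0.02601    -0.01734    0.008671    0.008671
  eq          0.03552      0.3194       1.064      0.3387
  solve Keq expr → x = 0.008671; check Q = 7.8840e+04
Then add 0.2047 M of X.
Step 3:
                    A           G           X           D
  init        0.03552      0.3194       1.268      0.3387
  Δ           0.00201     0.00134 -6.6997e-04 -6.6997e-04
  eq          0.03753      0.3207       1.268      0.3381
  solve Keq expr → x = -6.6997e-04; check Q = 7.8840e+04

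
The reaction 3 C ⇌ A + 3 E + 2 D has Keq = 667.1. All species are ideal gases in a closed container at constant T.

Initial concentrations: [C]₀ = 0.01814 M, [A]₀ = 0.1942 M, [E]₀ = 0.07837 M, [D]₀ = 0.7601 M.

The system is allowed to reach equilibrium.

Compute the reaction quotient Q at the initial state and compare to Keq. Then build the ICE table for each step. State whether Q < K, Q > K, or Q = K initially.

Q₀ = 9.047; Q < K (proceeds forward)

Q₀ = 9.047 vs Keq = 667.1 ⇒ Q<K, forward
Step 1:
                    C           A           E           D
  I           0.01814      0.1942     0.07837      0.7601
  C          -0.01302     0.00434     0.01302     0.00868
  E          0.005121      0.1985     0.09139      0.7688
  solve Keq expr → x = 0.00434; check Q = 667.1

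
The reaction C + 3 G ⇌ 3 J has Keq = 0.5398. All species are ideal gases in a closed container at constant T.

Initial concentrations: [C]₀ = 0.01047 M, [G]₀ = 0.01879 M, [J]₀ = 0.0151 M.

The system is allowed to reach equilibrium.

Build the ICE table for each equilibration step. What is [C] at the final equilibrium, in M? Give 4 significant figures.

Q₀ = 49.57 vs Keq = 0.5398 ⇒ Q>K, reverse
Step 1:
                    C           G           J
  I           0.01047     0.01879      0.0151
  C          0.003193    0.009578   -0.009578
  E           0.01366     0.02837    0.005522
  solve Keq expr → x = -0.003193; check Q = 0.5398

[C]_eq = 0.01366 M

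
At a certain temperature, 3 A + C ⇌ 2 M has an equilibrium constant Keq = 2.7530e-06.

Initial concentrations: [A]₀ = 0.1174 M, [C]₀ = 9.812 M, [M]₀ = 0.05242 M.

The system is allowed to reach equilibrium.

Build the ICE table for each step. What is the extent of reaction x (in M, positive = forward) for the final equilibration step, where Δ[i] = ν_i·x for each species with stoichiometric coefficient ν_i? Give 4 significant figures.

x = -0.02599 M

Q₀ = 0.1731 vs Keq = 2.7530e-06 ⇒ Q>K, reverse
Step 1:
                    A           C           M
  I            0.1174       9.812     0.05242
  C           0.07796     0.02599    -0.05197
  E            0.1954       9.838  4.4936e-04
  solve Keq expr → x = -0.02599; check Q = 2.7530e-06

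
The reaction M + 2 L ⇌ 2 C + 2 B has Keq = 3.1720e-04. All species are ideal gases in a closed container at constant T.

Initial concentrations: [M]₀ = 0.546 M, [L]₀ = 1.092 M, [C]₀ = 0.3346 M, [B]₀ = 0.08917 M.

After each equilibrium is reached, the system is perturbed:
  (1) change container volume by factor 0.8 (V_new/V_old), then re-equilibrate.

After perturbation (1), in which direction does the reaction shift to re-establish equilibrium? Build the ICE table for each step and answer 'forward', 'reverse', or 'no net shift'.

Q₀ = 0.001367 vs Keq = 3.1720e-04 ⇒ Q>K, reverse
Step 1:
                   M          L          C          B
  init         0.546      1.092     0.3346    0.08917
  Δ          0.01907    0.03813   -0.03813   -0.03813
  eq          0.5651       1.13     0.2965    0.05104
  solve Keq expr → x = -0.01907; check Q = 3.1720e-04
Then change container volume by factor 0.8 (V_new/V_old).
Step 2:
                   M          L          C          B
  init        0.7063      1.413     0.3706    0.06379
  Δ         0.002765    0.00553   -0.00553   -0.00553
  eq          0.7091      1.418     0.3651    0.05826
  solve Keq expr → x = -0.002765; check Q = 3.1720e-04

Direction: reverse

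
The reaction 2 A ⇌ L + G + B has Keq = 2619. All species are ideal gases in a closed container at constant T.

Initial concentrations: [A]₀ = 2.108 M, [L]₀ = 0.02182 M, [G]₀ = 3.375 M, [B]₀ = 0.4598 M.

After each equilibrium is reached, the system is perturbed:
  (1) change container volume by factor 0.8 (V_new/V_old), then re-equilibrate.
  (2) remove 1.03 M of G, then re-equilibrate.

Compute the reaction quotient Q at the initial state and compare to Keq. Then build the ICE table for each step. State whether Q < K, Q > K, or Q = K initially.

Q₀ = 0.00762 vs Keq = 2619 ⇒ Q<K, forward
Step 1:
                   A          L          G          B
  I            2.108    0.02182      3.375     0.4598
  C           -2.057      1.028      1.028      1.028
  E          0.05126       1.05      4.403      1.488
  solve Keq expr → x = 1.028; check Q = 2619
Then change container volume by factor 0.8 (V_new/V_old).
Step 2:
                   A          L          G          B
  I          0.06408      1.313      5.504       1.86
  C         0.007368  -0.003684  -0.003684  -0.003684
  E          0.07144      1.309      5.501      1.857
  solve Keq expr → x = -0.003684; check Q = 2619
Then remove 1.03 M of G.
Step 3:
                   A          L          G          B
  I          0.07144      1.309      4.471      1.857
  C        -0.006867   0.003433   0.003433   0.003433
  E          0.06458      1.312      4.474       1.86
  solve Keq expr → x = 0.003433; check Q = 2619

Q₀ = 0.00762; Q < K (proceeds forward)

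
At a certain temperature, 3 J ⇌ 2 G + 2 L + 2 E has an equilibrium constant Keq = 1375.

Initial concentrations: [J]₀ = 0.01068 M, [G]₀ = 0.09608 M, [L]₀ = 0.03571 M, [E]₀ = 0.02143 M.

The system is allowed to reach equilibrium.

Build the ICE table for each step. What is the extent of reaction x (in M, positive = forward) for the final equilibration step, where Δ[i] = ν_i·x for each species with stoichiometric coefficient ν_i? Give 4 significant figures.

x = 0.003485 M

Q₀ = 0.004438 vs Keq = 1375 ⇒ Q<K, forward
Step 1:
                   J          G          L          E
  I          0.01068    0.09608    0.03571    0.02143
  C         -0.01046    0.00697    0.00697    0.00697
  E       2.2471e-04     0.1031    0.04268     0.0284
  solve Keq expr → x = 0.003485; check Q = 1375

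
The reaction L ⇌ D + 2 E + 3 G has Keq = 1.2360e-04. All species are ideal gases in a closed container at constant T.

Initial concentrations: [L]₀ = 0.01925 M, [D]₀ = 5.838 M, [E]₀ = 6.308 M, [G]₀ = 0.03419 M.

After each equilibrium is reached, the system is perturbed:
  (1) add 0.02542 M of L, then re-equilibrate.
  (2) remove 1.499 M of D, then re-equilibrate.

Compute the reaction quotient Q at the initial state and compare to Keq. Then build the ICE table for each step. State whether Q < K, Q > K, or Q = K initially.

Q₀ = 0.4823 vs Keq = 1.2360e-04 ⇒ Q>K, reverse
Step 1:
                    L           D           E           G
  I           0.01925       5.838       6.308     0.03419
  C           0.01056    -0.01056    -0.02111    -0.03167
  E           0.02981       5.827       6.287     0.00252
  solve Keq expr → x = -0.01056; check Q = 1.2360e-04
Then add 0.02542 M of L.
Step 2:
                    L           D           E           G
  I           0.05523       5.827       6.287     0.00252
  C       -1.9044e-04  1.9044e-04  3.8088e-04  5.7131e-04
  E           0.05504       5.828       6.287    0.003091
  solve Keq expr → x = 1.9044e-04; check Q = 1.2360e-04
Then remove 1.499 M of D.
Step 3:
                    L           D           E           G
  I           0.05504       4.329       6.287    0.003091
  C       -1.0659e-04  1.0659e-04  2.1317e-04  3.1976e-04
  E           0.05493       4.329       6.287    0.003411
  solve Keq expr → x = 1.0659e-04; check Q = 1.2360e-04

Q₀ = 0.4823; Q > K (proceeds reverse)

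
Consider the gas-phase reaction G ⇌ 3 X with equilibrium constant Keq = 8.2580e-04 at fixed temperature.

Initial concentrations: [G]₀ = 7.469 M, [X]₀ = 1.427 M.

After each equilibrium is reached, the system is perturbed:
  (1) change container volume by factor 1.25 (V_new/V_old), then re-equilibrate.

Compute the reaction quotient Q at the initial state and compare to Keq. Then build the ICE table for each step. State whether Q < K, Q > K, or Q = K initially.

Q₀ = 0.3891; Q > K (proceeds reverse)

Q₀ = 0.3891 vs Keq = 8.2580e-04 ⇒ Q>K, reverse
Step 1:
                   G          X
  I            7.469      1.427
  C           0.4134      -1.24
  E            7.882     0.1867
  solve Keq expr → x = -0.4134; check Q = 8.2580e-04
Then change container volume by factor 1.25 (V_new/V_old).
Step 2:
                   G          X
  I            6.306     0.1494
  C        -0.007962    0.02389
  E            6.298     0.1733
  solve Keq expr → x = 0.007962; check Q = 8.2580e-04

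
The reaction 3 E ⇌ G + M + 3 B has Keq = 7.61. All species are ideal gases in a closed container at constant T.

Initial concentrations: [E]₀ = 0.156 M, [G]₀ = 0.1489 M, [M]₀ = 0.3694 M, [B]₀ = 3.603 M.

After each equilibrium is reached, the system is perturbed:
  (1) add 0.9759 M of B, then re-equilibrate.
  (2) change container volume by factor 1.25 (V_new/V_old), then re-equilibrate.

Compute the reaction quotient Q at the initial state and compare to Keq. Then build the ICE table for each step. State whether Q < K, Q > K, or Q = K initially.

Q₀ = 677.7 vs Keq = 7.61 ⇒ Q>K, reverse
Step 1:
                   E          G          M          B
  init         0.156     0.1489     0.3694      3.603
  Δ           0.2724   -0.09079   -0.09079    -0.2724
  eq          0.4284    0.05811     0.2786      3.331
  solve Keq expr → x = -0.09079; check Q = 7.61
Then add 0.9759 M of B.
Step 2:
                   E          G          M          B
  init        0.4284    0.05811     0.2786      4.307
  Δ          0.05031   -0.01677   -0.01677   -0.05031
  eq          0.4787    0.04134     0.2618      4.256
  solve Keq expr → x = -0.01677; check Q = 7.61
Then change container volume by factor 1.25 (V_new/V_old).
Step 3:
                   E          G          M          B
  init        0.3829    0.03307     0.2095      3.405
  Δ         -0.02278   0.007593   0.007593    0.02278
  eq          0.3602    0.04067     0.2171      3.428
  solve Keq expr → x = 0.007593; check Q = 7.61

Q₀ = 677.7; Q > K (proceeds reverse)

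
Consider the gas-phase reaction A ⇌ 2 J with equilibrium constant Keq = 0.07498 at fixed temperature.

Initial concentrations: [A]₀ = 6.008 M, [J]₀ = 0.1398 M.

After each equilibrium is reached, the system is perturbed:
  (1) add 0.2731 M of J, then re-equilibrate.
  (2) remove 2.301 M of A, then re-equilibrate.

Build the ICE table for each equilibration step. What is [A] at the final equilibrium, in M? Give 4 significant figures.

[A]_eq = 3.652 M

Q₀ = 0.003253 vs Keq = 0.07498 ⇒ Q<K, forward
Step 1:
                   A          J
  init         6.008     0.1398
  Δ          -0.2584     0.5168
  eq            5.75     0.6566
  solve Keq expr → x = 0.2584; check Q = 0.07498
Then add 0.2731 M of J.
Step 2:
                   A          J
  init          5.75     0.9297
  Δ           0.1328    -0.2656
  eq           5.882     0.6641
  solve Keq expr → x = -0.1328; check Q = 0.07498
Then remove 2.301 M of A.
Step 3:
                   A          J
  init         3.581     0.6641
  Δ          0.07043    -0.1409
  eq           3.652     0.5233
  solve Keq expr → x = -0.07043; check Q = 0.07498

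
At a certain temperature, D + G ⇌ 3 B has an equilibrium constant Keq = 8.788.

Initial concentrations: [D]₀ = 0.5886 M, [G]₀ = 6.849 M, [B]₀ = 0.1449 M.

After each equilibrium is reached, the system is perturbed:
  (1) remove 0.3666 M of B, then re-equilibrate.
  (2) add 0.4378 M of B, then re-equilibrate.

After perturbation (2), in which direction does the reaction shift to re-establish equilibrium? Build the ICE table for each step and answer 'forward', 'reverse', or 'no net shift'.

Direction: reverse

Q₀ = 7.5467e-04 vs Keq = 8.788 ⇒ Q<K, forward
Step 1:
                  D         G         B
  init       0.5886     6.849    0.1449
  Δ         -0.5061   -0.5061     1.518
  eq        0.08253     6.343     1.663
  solve Keq expr → x = 0.5061; check Q = 8.788
Then remove 0.3666 M of B.
Step 2:
                  D         G         B
  init      0.08253     6.343     1.297
  Δ        -0.03339  -0.03339    0.1002
  eq        0.04914      6.31     1.397
  solve Keq expr → x = 0.03339; check Q = 8.788
Then add 0.4378 M of B.
Step 3:
                  D         G         B
  init      0.04914      6.31     1.834
  Δ         0.04079   0.04079   -0.1224
  eq        0.08993      6.35     1.712
  solve Keq expr → x = -0.04079; check Q = 8.788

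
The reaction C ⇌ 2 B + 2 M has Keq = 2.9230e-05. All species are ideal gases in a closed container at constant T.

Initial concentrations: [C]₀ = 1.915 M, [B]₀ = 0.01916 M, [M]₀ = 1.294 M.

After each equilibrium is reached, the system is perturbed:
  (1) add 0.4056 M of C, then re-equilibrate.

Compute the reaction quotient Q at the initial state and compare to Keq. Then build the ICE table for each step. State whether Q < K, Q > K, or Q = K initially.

Q₀ = 3.2099e-04; Q > K (proceeds reverse)

Q₀ = 3.2099e-04 vs Keq = 2.9230e-05 ⇒ Q>K, reverse
Step 1:
                    C           B           M
  Initial       1.915     0.01916       1.294
  Change     0.006654    -0.01331    -0.01331
  Equil         1.922    0.005852       1.281
  solve Keq expr → x = -0.006654; check Q = 2.9230e-05
Then add 0.4056 M of C.
Step 2:
                    C           B           M
  Initial       2.327    0.005852       1.281
  Change  -2.9235e-04  5.8470e-04  5.8470e-04
  Equil         2.327    0.006437       1.281
  solve Keq expr → x = 2.9235e-04; check Q = 2.9230e-05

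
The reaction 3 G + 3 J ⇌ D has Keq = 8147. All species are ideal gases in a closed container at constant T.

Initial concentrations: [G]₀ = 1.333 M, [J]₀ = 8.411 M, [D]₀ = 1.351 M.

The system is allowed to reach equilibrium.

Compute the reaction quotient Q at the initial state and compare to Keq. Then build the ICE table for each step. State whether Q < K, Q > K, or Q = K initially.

Q₀ = 9.5857e-04 vs Keq = 8147 ⇒ Q<K, forward
Step 1:
                  G         J         D
  I           1.333     8.411     1.351
  C          -1.324    -1.324    0.4415
  E        0.008519     7.087     1.792
  solve Keq expr → x = 0.4415; check Q = 8147

Q₀ = 9.5857e-04; Q < K (proceeds forward)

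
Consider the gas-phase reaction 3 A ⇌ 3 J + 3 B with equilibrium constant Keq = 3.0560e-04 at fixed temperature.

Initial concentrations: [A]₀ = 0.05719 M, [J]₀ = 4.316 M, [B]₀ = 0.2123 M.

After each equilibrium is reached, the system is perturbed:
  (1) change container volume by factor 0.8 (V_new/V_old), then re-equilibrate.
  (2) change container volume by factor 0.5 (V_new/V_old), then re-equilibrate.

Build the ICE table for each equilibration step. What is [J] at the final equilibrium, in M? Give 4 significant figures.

Q₀ = 4113 vs Keq = 3.0560e-04 ⇒ Q>K, reverse
Step 1:
                  A         J         B
  I         0.05719     4.316    0.2123
  C           0.208    -0.208    -0.208
  E          0.2651     4.108  0.004347
  solve Keq expr → x = -0.06932; check Q = 3.0560e-04
Then change container volume by factor 0.8 (V_new/V_old).
Step 2:
                  A         J         B
  I          0.3314     5.135  0.005434
  C        0.001072 -0.001072 -0.001072
  E          0.3325     5.134  0.004362
  solve Keq expr → x = -3.5729e-04; check Q = 3.0560e-04
Then change container volume by factor 0.5 (V_new/V_old).
Step 3:
                  A         J         B
  I           0.665     10.27  0.008725
  C        0.004332 -0.004332 -0.004332
  E          0.6693     10.26  0.004393
  solve Keq expr → x = -0.001444; check Q = 3.0560e-04

[J]_eq = 10.26 M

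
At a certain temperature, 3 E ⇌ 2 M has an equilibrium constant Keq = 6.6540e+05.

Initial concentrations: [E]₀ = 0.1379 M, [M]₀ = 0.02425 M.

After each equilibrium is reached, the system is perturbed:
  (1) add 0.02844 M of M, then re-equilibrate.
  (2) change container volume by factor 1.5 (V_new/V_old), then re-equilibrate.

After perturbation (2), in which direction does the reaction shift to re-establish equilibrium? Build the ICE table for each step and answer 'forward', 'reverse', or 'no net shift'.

Direction: reverse

Q₀ = 0.2242 vs Keq = 6.6540e+05 ⇒ Q<K, forward
Step 1:
                   E          M
  init        0.1379    0.02425
  Δ          -0.1352    0.09013
  eq        0.002699     0.1144
  solve Keq expr → x = 0.04507; check Q = 6.6540e+05
Then add 0.02844 M of M.
Step 2:
                   E          M
  init      0.002699     0.1428
  Δ       4.2649e-04 -2.8433e-04
  eq        0.003126     0.1425
  solve Keq expr → x = -1.4216e-04; check Q = 6.6540e+05
Then change container volume by factor 1.5 (V_new/V_old).
Step 3:
                   E          M
  init      0.002084    0.09503
  Δ       2.9822e-04 -1.9881e-04
  eq        0.002382    0.09483
  solve Keq expr → x = -9.9405e-05; check Q = 6.6540e+05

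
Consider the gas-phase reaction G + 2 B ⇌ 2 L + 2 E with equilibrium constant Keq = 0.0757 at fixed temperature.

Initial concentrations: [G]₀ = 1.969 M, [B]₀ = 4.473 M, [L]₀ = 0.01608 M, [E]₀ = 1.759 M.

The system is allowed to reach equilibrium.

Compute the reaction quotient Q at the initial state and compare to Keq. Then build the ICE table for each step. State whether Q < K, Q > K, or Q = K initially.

Q₀ = 2.0308e-05; Q < K (proceeds forward)

Q₀ = 2.0308e-05 vs Keq = 0.0757 ⇒ Q<K, forward
Step 1:
                  G         B         L         E
  I           1.969     4.473   0.01608     1.759
  C         -0.2891   -0.5782    0.5782    0.5782
  E            1.68     3.895    0.5943     2.337
  solve Keq expr → x = 0.2891; check Q = 0.0757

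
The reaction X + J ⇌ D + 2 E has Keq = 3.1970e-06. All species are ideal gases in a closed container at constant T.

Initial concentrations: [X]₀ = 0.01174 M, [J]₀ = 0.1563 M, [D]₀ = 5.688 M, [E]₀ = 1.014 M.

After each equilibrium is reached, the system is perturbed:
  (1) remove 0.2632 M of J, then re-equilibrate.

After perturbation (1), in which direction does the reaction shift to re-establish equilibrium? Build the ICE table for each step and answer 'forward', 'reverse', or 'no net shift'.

Direction: reverse

Q₀ = 3187 vs Keq = 3.1970e-06 ⇒ Q>K, reverse
Step 1:
                  X         J         D         E
  Initial   0.01174    0.1563     5.688     1.014
  Change     0.5068    0.5068   -0.5068    -1.014
  Equil      0.5185    0.6631     5.181 4.6059e-04
  solve Keq expr → x = -0.5068; check Q = 3.1970e-06
Then remove 0.2632 M of J.
Step 2:
                  X         J         D         E
  Initial    0.5185    0.3999     5.181 4.6059e-04
  Change  5.1434e-05 5.1434e-05 -5.1434e-05 -1.0287e-04
  Equil      0.5186    0.3999     5.181 3.5772e-04
  solve Keq expr → x = -5.1434e-05; check Q = 3.1970e-06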